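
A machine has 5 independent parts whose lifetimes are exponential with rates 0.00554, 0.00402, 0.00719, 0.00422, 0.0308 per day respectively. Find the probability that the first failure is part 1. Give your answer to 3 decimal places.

The time to first failure is exponential with rate Σλ = 0.00554 + 0.00402 + 0.00719 + 0.00422 + 0.0308 = 0.05177.
P(part 1 first) = λ_1/Σλ = 0.00554/0.05177 ≈ 0.107.

0.107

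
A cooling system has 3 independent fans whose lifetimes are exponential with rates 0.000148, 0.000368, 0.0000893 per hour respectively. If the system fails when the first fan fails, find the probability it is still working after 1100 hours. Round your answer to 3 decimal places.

The time to first failure is exponential with rate Σλ = 0.000148 + 0.000368 + 0.0000893 = 0.0006053.
P(min > 1100) = e^(−0.0006053·1100) = e^(−0.66583) ≈ 0.514.

0.514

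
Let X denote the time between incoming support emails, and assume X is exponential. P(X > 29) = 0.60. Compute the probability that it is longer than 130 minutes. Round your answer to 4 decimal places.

0.1013

e^(−λ·29) = 0.60 ⇒ λ = −ln(0.60)/29 = 0.0176147.
P(X > 130) = e^(−0.0176147·130) = e^(−2.2899) ≈ 0.1013.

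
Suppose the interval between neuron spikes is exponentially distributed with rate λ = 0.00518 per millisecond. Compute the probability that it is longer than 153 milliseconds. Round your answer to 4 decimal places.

0.4527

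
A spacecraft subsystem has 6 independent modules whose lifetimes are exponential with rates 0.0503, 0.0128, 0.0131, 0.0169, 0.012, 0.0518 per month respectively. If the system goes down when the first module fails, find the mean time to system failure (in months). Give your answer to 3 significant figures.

The time to first failure is exponential with rate Σλ = 0.0503 + 0.0128 + 0.0131 + 0.0169 + 0.012 + 0.0518 = 0.1569.
E[min] = 1/Σλ = 1/0.1569 = 6.37349 months.

6.37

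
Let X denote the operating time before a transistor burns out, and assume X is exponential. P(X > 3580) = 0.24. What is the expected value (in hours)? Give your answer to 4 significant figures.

2509

e^(−λ·3580) = 0.24 ⇒ λ = −ln(0.24)/3580 = 0.000398636.
Mean = 1/λ = 2508.56 hours.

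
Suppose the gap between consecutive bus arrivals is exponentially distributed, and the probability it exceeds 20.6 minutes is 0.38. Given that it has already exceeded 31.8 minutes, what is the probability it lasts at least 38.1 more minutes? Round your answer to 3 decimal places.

From e^(−λ·20.6) = 0.38, λ = −ln(0.38)/20.6 = 0.0469701.
Memoryless: P(X > 31.8+38.1 | X > 31.8) = P(X > 38.1) = e^(−0.0469701·38.1) ≈ 0.167.

0.167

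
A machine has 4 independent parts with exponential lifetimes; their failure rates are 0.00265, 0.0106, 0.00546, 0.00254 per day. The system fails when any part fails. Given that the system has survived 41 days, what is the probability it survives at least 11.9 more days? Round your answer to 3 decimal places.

0.777

Time to first failure ~ Exp(Σλ) with Σλ = 0.02125.
By memorylessness, P(T > 41+11.9 | T > 41) = P(T > 11.9) = e^(−0.02125·11.9) ≈ 0.777.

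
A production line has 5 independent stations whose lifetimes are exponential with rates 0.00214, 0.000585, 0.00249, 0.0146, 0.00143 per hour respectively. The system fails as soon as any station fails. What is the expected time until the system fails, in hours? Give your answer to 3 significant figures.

47.1

The time to first failure is exponential with rate Σλ = 0.00214 + 0.000585 + 0.00249 + 0.0146 + 0.00143 = 0.021245.
E[min] = 1/Σλ = 1/0.021245 = 47.0699 hours.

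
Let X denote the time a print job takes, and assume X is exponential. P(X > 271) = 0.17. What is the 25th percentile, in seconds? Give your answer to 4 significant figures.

e^(−λ·271) = 0.17 ⇒ λ = −ln(0.17)/271 = 0.00653859.
25th percentile: 1 − e^(−λt) = 0.25, t = −ln(0.75)/λ = 43.9976 seconds.

44.00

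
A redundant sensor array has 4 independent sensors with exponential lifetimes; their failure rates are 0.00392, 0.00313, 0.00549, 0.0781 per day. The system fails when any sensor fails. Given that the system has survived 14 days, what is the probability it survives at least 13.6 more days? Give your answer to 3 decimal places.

0.292

Time to first failure ~ Exp(Σλ) with Σλ = 0.09064.
By memorylessness, P(T > 14+13.6 | T > 14) = P(T > 13.6) = e^(−0.09064·13.6) ≈ 0.292.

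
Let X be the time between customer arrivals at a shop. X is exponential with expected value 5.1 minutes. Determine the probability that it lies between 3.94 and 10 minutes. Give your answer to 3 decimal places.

0.321

The rate is λ = 1/5.1 = 0.196078 per minute.
P(3.94 < X < 10) = e^(−λ·3.94) − e^(−λ·10) = 0.46183 − 0.14075 ≈ 0.321.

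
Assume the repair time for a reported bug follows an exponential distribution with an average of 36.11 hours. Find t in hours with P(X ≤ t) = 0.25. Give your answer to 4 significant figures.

10.39

The rate is λ = 1/36.11 = 0.0276932 per hour.
Set 1 − e^(−λt) = 0.25, so t = −ln(0.75)/λ = 0.28768/0.0276932 ≈ 10.3882 hours.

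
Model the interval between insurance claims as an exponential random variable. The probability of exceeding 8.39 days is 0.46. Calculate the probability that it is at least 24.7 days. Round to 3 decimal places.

e^(−λ·8.39) = 0.46 ⇒ λ = −ln(0.46)/8.39 = 0.0925541.
P(X > 24.7) = e^(−0.0925541·24.7) = e^(−2.2861) ≈ 0.102.

0.102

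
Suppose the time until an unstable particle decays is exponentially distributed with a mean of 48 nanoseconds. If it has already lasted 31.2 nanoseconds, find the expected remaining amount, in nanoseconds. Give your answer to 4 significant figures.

48.00

The rate is λ = 1/48 = 0.0208333 per nanosecond.
By memorylessness, the remaining amount past any threshold is again Exp(λ) with mean 1/λ = 48 nanoseconds.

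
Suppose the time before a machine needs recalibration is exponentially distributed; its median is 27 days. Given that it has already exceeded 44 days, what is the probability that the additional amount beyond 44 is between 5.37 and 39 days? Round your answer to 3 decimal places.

0.504

For an exponential, median = ln(2)/λ, so λ = ln 2 / 27 = 0.0256721 per day.
Memoryless: the residual past 44 is again Exp(λ).
P(5.37 < residual < 39) = e^(−λ·5.37) − e^(−λ·39) = 0.87122 − 0.36743 ≈ 0.504.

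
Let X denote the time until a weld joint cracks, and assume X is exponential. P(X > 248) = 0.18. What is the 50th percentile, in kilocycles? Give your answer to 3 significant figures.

e^(−λ·248) = 0.18 ⇒ λ = −ln(0.18)/248 = 0.00691451.
50th percentile: 1 − e^(−λt) = 0.5, t = −ln(0.5)/λ = 100.245 kilocycles.

100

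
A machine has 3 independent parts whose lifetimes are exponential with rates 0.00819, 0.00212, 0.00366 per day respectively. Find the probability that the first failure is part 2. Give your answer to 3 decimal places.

The time to first failure is exponential with rate Σλ = 0.00819 + 0.00212 + 0.00366 = 0.01397.
P(part 2 first) = λ_2/Σλ = 0.00212/0.01397 ≈ 0.152.

0.152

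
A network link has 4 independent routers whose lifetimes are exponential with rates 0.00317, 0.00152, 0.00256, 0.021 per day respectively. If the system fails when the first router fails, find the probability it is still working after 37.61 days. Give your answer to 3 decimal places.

0.346

The time to first failure is exponential with rate Σλ = 0.00317 + 0.00152 + 0.00256 + 0.021 = 0.02825.
P(min > 37.61) = e^(−0.02825·37.61) = e^(−1.0625) ≈ 0.346.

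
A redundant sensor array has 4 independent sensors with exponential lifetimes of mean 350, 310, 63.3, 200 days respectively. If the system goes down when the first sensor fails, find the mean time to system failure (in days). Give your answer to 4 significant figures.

37.20

The first failure time is exponential with rate Σλ_i = 1/350 + 1/310 + 1/63.3 + 1/200 = 0.0268807 per day.
E[min] = 1/Σλ = 1/0.0268807 = 37.2014 days.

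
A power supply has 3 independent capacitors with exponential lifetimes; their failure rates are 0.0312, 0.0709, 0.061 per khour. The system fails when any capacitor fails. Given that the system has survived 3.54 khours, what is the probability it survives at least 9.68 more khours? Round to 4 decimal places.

0.2062

Time to first failure ~ Exp(Σλ) with Σλ = 0.1631.
By memorylessness, P(T > 3.54+9.68 | T > 3.54) = P(T > 9.68) = e^(−0.1631·9.68) ≈ 0.2062.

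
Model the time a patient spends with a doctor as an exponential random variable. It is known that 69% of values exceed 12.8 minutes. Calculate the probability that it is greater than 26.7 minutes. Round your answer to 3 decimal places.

0.461

e^(−λ·12.8) = 0.69 ⇒ λ = −ln(0.69)/12.8 = 0.0289894.
P(X > 26.7) = e^(−0.0289894·26.7) = e^(−0.77402) ≈ 0.461.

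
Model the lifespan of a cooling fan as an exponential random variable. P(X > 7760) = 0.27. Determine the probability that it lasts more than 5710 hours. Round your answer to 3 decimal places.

e^(−λ·7760) = 0.27 ⇒ λ = −ln(0.27)/7760 = 0.000168729.
P(X > 5710) = e^(−0.000168729·5710) = e^(−0.96344) ≈ 0.382.

0.382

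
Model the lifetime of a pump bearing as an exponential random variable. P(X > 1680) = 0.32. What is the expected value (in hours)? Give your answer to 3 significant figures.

1470

e^(−λ·1680) = 0.32 ⇒ λ = −ln(0.32)/1680 = 0.000678235.
Mean = 1/λ = 1474.42 hours.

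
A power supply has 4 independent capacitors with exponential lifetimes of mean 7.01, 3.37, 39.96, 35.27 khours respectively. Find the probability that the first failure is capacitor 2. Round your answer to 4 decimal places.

Rates: λ_i = 1/mean_i → 0.142653, 0.296736, 0.025025, 0.0283527; Σλ = 0.492767.
P(capacitor 2 first) = λ_2/Σλ = 0.296736/0.492767 ≈ 0.6022.

0.6022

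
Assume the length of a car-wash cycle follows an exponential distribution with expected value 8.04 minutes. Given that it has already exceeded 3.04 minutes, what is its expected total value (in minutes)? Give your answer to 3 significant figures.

11.1

The rate is λ = 1/8.04 = 0.124378 per minute.
By memorylessness, E[X | X > 3.04] = 3.04 + 1/λ = 3.04 + 8.04 = 11.08 minutes.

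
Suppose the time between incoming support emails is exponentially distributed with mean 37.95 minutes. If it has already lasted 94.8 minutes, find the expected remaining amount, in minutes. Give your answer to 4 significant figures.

The rate is λ = 1/37.95 = 0.0263505 per minute.
By memorylessness, the remaining amount past any threshold is again Exp(λ) with mean 1/λ = 37.95 minutes.

37.95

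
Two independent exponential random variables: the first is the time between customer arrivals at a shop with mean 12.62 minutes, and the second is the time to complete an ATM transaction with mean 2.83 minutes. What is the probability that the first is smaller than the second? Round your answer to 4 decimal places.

λ_1 = 1/12.62 = 0.0792393, λ_2 = 1/2.83 = 0.353357.
For independent exponentials, P(the first < the second) = λ_1/(λ_1+λ_2) = 0.0792393/0.432596 ≈ 0.1832.

0.1832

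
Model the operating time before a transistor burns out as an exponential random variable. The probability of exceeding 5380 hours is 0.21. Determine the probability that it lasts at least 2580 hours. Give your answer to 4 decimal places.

e^(−λ·5380) = 0.21 ⇒ λ = −ln(0.21)/5380 = 0.000290083.
P(X > 2580) = e^(−0.000290083·2580) = e^(−0.74841) ≈ 0.4731.

0.4731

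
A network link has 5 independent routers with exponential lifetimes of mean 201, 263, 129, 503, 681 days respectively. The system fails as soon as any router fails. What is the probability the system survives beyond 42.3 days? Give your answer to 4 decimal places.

The first failure time is exponential with rate Σλ_i = 1/201 + 1/263 + 1/129 + 1/503 + 1/681 = 0.0199858 per day.
P(min > 42.3) = e^(−0.0199858·42.3) = e^(−0.8454) ≈ 0.4294.

0.4294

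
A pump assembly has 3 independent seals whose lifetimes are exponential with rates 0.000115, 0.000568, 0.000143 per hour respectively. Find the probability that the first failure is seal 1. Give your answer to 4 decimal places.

The time to first failure is exponential with rate Σλ = 0.000115 + 0.000568 + 0.000143 = 0.000826.
P(seal 1 first) = λ_1/Σλ = 0.000115/0.000826 ≈ 0.1392.

0.1392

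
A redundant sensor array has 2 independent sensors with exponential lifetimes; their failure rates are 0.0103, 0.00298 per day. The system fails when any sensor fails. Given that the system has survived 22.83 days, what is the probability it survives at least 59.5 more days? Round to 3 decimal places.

0.454

Time to first failure ~ Exp(Σλ) with Σλ = 0.01328.
By memorylessness, P(T > 22.83+59.5 | T > 22.83) = P(T > 59.5) = e^(−0.01328·59.5) ≈ 0.454.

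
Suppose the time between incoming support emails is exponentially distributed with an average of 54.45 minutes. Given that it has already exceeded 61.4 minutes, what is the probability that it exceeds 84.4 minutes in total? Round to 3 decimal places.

0.655

The rate is λ = 1/54.45 = 0.0183655 per minute.
By the memoryless property, P(X > 61.4+23 | X > 61.4) = P(X > 23).
P(X > 23) = e^(−0.42241) ≈ 0.655.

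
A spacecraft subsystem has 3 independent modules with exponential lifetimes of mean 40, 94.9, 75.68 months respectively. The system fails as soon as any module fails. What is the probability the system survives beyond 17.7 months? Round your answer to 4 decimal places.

0.4219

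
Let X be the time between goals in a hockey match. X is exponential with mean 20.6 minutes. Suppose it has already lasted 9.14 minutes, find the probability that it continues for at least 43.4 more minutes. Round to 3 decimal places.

0.122

The rate is λ = 1/20.6 = 0.0485437 per minute.
P(X > s+t | X > s) = e^(−λ(s+t))/e^(−λs) = e^(−λt), independent of s = 9.14.
P(X > 43.4) = e^(−2.1068) ≈ 0.122.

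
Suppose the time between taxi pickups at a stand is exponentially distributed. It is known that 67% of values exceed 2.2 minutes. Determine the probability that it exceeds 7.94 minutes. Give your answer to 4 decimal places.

0.2357

e^(−λ·2.2) = 0.67 ⇒ λ = −ln(0.67)/2.2 = 0.182035.
P(X > 7.94) = e^(−0.182035·7.94) = e^(−1.4454) ≈ 0.2357.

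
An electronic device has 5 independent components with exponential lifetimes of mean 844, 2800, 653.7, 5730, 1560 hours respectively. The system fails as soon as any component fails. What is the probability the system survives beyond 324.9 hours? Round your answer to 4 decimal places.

The first failure time is exponential with rate Σλ_i = 1/844 + 1/2800 + 1/653.7 + 1/5730 + 1/1560 = 0.00388728 per hour.
P(min > 324.9) = e^(−0.00388728·324.9) = e^(−1.263) ≈ 0.2828.

0.2828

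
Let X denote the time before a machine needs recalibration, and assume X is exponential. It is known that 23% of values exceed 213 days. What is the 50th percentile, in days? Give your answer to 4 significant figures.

100.5

e^(−λ·213) = 0.23 ⇒ λ = −ln(0.23)/213 = 0.00689989.
50th percentile: 1 − e^(−λt) = 0.5, t = −ln(0.5)/λ = 100.458 days.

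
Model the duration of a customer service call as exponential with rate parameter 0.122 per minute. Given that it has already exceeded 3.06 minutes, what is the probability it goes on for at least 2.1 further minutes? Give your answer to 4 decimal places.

The exponential is memoryless, so the remaining time is again Exp(λ): the condition X > 3.06 is irrelevant.
P(X > 2.1) = e^(−0.2562) ≈ 0.7740.

0.7740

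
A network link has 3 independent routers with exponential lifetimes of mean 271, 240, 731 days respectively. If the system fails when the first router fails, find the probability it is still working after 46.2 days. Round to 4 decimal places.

The first failure time is exponential with rate Σλ_i = 1/271 + 1/240 + 1/731 = 0.00922469 per day.
P(min > 46.2) = e^(−0.00922469·46.2) = e^(−0.42618) ≈ 0.6530.

0.6530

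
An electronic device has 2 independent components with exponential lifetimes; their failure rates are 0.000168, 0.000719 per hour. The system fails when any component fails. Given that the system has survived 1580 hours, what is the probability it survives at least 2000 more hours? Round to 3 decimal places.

Time to first failure ~ Exp(Σλ) with Σλ = 0.000887.
By memorylessness, P(T > 1580+2000 | T > 1580) = P(T > 2000) = e^(−0.000887·2000) ≈ 0.170.

0.170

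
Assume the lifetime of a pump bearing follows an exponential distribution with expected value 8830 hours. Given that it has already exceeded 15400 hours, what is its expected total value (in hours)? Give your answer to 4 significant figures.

24230

The rate is λ = 1/8830 = 0.00011325 per hour.
By memorylessness, E[X | X > 15400] = 15400 + 1/λ = 15400 + 8830 = 24230 hours.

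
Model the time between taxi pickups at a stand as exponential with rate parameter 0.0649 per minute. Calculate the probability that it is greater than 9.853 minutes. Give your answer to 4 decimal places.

0.5276

P(X > 9.853) = e^(−λ·9.853) = e^(−0.63946) ≈ 0.5276.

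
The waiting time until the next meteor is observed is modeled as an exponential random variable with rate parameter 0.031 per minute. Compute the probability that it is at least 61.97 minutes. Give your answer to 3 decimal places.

P(X > 61.97) = e^(−λ·61.97) = e^(−1.9211) ≈ 0.146.

0.146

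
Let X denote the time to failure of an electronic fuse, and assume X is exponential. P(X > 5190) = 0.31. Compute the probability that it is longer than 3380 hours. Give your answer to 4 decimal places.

e^(−λ·5190) = 0.31 ⇒ λ = −ln(0.31)/5190 = 0.000225661.
P(X > 3380) = e^(−0.000225661·3380) = e^(−0.76274) ≈ 0.4664.

0.4664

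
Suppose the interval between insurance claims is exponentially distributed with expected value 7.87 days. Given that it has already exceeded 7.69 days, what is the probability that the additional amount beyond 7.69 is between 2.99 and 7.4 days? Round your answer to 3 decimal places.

The rate is λ = 1/7.87 = 0.127065 per day.
Memoryless: the residual past 7.69 is again Exp(λ).
P(2.99 < residual < 7.4) = e^(−λ·2.99) − e^(−λ·7.4) = 0.68391 − 0.39052 ≈ 0.293.

0.293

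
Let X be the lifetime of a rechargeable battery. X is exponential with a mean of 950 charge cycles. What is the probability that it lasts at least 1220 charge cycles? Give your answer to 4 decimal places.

0.2769

The rate is λ = 1/950 = 0.00105263 per charge cycle.
P(X > 1220) = e^(−λ·1220) = e^(−1.2842) ≈ 0.2769.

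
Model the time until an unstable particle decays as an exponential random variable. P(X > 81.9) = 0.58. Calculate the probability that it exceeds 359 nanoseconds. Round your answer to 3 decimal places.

e^(−λ·81.9) = 0.58 ⇒ λ = −ln(0.58)/81.9 = 0.00665113.
P(X > 359) = e^(−0.00665113·359) = e^(−2.3878) ≈ 0.092.

0.092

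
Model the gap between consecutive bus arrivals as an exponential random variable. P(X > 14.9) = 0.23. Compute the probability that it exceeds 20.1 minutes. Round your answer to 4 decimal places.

e^(−λ·14.9) = 0.23 ⇒ λ = −ln(0.23)/14.9 = 0.098636.
P(X > 20.1) = e^(−0.098636·20.1) = e^(−1.9826) ≈ 0.1377.

0.1377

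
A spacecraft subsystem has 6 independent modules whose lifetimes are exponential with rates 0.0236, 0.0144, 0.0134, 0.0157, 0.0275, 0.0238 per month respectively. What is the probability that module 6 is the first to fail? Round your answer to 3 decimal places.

The time to first failure is exponential with rate Σλ = 0.0236 + 0.0144 + 0.0134 + 0.0157 + 0.0275 + 0.0238 = 0.1184.
P(module 6 first) = λ_6/Σλ = 0.0238/0.1184 ≈ 0.201.

0.201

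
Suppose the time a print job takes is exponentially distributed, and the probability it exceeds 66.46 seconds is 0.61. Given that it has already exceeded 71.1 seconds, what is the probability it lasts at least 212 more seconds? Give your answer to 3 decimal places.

0.207

From e^(−λ·66.46) = 0.61, λ = −ln(0.61)/66.46 = 0.0074375.
Memoryless: P(X > 71.1+212 | X > 71.1) = P(X > 212) = e^(−0.0074375·212) ≈ 0.207.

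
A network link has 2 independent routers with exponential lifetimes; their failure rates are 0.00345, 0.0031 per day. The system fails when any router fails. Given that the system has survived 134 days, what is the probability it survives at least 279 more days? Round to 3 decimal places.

0.161

Time to first failure ~ Exp(Σλ) with Σλ = 0.00655.
By memorylessness, P(T > 134+279 | T > 134) = P(T > 279) = e^(−0.00655·279) ≈ 0.161.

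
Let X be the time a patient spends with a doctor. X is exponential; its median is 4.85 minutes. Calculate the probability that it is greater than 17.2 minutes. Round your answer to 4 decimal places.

For an exponential, median = ln(2)/λ, so λ = ln 2 / 4.85 = 0.142917 per minute.
P(X > 17.2) = e^(−λ·17.2) = e^(−2.4582) ≈ 0.0856.

0.0856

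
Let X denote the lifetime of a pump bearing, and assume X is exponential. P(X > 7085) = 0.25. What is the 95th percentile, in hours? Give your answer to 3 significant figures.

15300

e^(−λ·7085) = 0.25 ⇒ λ = −ln(0.25)/7085 = 0.000195666.
95th percentile: 1 − e^(−λt) = 0.95, t = −ln(0.05)/λ = 15310.4 hours.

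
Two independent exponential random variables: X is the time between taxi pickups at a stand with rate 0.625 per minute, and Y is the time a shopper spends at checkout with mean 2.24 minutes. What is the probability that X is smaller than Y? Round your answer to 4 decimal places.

λ_1 = 0.625, λ_2 = 1/2.24 = 0.446429.
For independent exponentials, P(X < Y) = λ_1/(λ_1+λ_2) = 0.625/1.07143 ≈ 0.5833.

0.5833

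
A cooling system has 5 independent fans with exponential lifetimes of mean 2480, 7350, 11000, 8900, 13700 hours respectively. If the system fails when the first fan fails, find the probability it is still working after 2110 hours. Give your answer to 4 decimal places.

The first failure time is exponential with rate Σλ_i = 1/2480 + 1/7350 + 1/11000 + 1/8900 + 1/13700 = 0.000815542 per hour.
P(min > 2110) = e^(−0.000815542·2110) = e^(−1.7208) ≈ 0.1789.

0.1789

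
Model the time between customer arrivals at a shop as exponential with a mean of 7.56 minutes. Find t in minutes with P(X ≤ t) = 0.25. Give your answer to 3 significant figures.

The rate is λ = 1/7.56 = 0.132275 per minute.
Set 1 − e^(−λt) = 0.25, so t = −ln(0.75)/λ = 0.28768/0.132275 ≈ 2.17488 minutes.

2.17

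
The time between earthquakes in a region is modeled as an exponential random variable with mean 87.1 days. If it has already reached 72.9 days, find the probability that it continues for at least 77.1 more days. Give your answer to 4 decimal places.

The rate is λ = 1/87.1 = 0.0114811 per day.
P(X > s+t | X > s) = e^(−λ(s+t))/e^(−λs) = e^(−λt), independent of s = 72.9.
P(X > 77.1) = e^(−0.88519) ≈ 0.4126.

0.4126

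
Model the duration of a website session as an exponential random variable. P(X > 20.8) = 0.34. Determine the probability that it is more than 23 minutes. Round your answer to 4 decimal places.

0.3033

e^(−λ·20.8) = 0.34 ⇒ λ = −ln(0.34)/20.8 = 0.0518658.
P(X > 23) = e^(−0.0518658·23) = e^(−1.1929) ≈ 0.3033.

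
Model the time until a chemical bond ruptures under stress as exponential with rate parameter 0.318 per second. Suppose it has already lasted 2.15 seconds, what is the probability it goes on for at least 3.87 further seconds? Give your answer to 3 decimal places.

0.292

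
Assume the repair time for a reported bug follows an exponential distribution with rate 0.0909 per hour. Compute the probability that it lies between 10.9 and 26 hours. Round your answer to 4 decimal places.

P(10.9 < X < 26) = e^(−λ·10.9) − e^(−λ·26) = 0.37128 − 0.09410 ≈ 0.2772.

0.2772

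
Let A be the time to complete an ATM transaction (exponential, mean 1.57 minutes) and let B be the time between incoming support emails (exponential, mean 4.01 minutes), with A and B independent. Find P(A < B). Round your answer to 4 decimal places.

0.7186

λ_1 = 1/1.57 = 0.636943, λ_2 = 1/4.01 = 0.249377.
For independent exponentials, P(A < B) = λ_1/(λ_1+λ_2) = 0.636943/0.886319 ≈ 0.7186.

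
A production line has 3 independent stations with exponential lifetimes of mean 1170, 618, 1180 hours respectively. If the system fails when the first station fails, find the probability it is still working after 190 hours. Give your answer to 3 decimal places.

The first failure time is exponential with rate Σλ_i = 1/1170 + 1/618 + 1/1180 = 0.00332028 per hour.
P(min > 190) = e^(−0.00332028·190) = e^(−0.63085) ≈ 0.532.

0.532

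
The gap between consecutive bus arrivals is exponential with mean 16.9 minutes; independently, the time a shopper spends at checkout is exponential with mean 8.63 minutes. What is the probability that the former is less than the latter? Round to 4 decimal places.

0.3380

λ_1 = 1/16.9 = 0.0591716, λ_2 = 1/8.63 = 0.115875.
For independent exponentials, P(the former < the latter) = λ_1/(λ_1+λ_2) = 0.0591716/0.175046 ≈ 0.3380.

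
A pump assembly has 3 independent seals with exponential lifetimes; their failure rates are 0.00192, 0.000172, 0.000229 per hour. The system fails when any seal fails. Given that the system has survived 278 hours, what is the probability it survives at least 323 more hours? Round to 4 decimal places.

0.4725

Time to first failure ~ Exp(Σλ) with Σλ = 0.002321.
By memorylessness, P(T > 278+323 | T > 278) = P(T > 323) = e^(−0.002321·323) ≈ 0.4725.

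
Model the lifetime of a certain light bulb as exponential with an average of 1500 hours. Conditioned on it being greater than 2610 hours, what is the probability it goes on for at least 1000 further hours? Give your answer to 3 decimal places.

The rate is λ = 1/1500 = 0.000666667 per hour.
P(X > s+t | X > s) = e^(−λ(s+t))/e^(−λs) = e^(−λt), independent of s = 2610.
P(X > 1000) = e^(−0.66667) ≈ 0.513.

0.513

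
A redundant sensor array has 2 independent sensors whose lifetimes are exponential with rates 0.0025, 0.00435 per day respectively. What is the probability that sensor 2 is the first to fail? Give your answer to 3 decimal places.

The time to first failure is exponential with rate Σλ = 0.0025 + 0.00435 = 0.00685.
P(sensor 2 first) = λ_2/Σλ = 0.00435/0.00685 ≈ 0.635.

0.635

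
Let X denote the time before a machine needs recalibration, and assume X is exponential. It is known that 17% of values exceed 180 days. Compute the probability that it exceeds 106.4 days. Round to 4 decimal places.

e^(−λ·180) = 0.17 ⇒ λ = −ln(0.17)/180 = 0.0098442.
P(X > 106.4) = e^(−0.0098442·106.4) = e^(−1.0474) ≈ 0.3508.

0.3508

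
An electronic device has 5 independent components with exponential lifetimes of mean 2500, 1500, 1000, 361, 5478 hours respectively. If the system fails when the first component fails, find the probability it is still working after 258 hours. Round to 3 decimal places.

0.274

The first failure time is exponential with rate Σλ_i = 1/2500 + 1/1500 + 1/1000 + 1/361 + 1/5478 = 0.0050193 per hour.
P(min > 258) = e^(−0.0050193·258) = e^(−1.295) ≈ 0.274.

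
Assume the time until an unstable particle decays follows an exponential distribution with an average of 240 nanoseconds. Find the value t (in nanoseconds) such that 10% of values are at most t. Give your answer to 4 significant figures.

The rate is λ = 1/240 = 0.00416667 per nanosecond.
Set 1 − e^(−λt) = 0.1, so t = −ln(0.9)/λ = 0.10536/0.00416667 ≈ 25.2865 nanoseconds.

25.29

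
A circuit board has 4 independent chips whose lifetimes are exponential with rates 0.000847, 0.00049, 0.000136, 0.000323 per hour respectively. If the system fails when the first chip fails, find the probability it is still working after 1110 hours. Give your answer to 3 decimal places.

0.136

The time to first failure is exponential with rate Σλ = 0.000847 + 0.00049 + 0.000136 + 0.000323 = 0.001796.
P(min > 1110) = e^(−0.001796·1110) = e^(−1.9936) ≈ 0.136.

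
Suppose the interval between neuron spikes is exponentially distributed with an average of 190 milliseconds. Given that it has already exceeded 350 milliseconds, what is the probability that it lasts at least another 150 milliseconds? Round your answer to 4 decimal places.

0.4541

The rate is λ = 1/190 = 0.00526316 per millisecond.
The exponential is memoryless, so the remaining time is again Exp(λ): the condition X > 350 is irrelevant.
P(X > 150) = e^(−0.78947) ≈ 0.4541.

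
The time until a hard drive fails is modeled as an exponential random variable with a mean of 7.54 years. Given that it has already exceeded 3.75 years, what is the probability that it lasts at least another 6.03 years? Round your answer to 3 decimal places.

0.449

The rate is λ = 1/7.54 = 0.132626 per year.
By the memoryless property, P(X > 3.75+6.03 | X > 3.75) = P(X > 6.03).
P(X > 6.03) = e^(−0.79973) ≈ 0.449.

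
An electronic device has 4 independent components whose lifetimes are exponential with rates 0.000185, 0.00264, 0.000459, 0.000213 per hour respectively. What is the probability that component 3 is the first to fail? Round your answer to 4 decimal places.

The time to first failure is exponential with rate Σλ = 0.000185 + 0.00264 + 0.000459 + 0.000213 = 0.003497.
P(component 3 first) = λ_3/Σλ = 0.000459/0.003497 ≈ 0.1313.

0.1313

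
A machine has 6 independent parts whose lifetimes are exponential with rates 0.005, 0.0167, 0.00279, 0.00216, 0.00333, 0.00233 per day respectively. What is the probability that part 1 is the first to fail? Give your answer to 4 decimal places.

The time to first failure is exponential with rate Σλ = 0.005 + 0.0167 + 0.00279 + 0.00216 + 0.00333 + 0.00233 = 0.03231.
P(part 1 first) = λ_1/Σλ = 0.005/0.03231 ≈ 0.1548.

0.1548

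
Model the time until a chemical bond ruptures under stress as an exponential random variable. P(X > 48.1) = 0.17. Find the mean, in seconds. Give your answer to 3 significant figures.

e^(−λ·48.1) = 0.17 ⇒ λ = −ln(0.17)/48.1 = 0.036839.
Mean = 1/λ = 27.1451 seconds.

27.1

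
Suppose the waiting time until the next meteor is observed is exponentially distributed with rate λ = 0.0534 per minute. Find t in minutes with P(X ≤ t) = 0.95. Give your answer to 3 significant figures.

56.1

Set 1 − e^(−λt) = 0.95, so t = −ln(0.05)/λ = 2.9957/0.0534 ≈ 56.0999 minutes.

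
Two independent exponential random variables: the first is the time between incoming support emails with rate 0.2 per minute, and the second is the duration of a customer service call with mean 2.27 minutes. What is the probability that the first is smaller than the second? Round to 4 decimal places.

λ_1 = 0.2, λ_2 = 1/2.27 = 0.440529.
For independent exponentials, P(the first < the second) = λ_1/(λ_1+λ_2) = 0.2/0.640529 ≈ 0.3122.

0.3122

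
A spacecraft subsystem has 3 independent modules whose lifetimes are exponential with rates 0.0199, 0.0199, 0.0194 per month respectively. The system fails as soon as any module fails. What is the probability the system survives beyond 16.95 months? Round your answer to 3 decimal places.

The time to first failure is exponential with rate Σλ = 0.0199 + 0.0199 + 0.0194 = 0.0592.
P(min > 16.95) = e^(−0.0592·16.95) = e^(−1.0034) ≈ 0.367.

0.367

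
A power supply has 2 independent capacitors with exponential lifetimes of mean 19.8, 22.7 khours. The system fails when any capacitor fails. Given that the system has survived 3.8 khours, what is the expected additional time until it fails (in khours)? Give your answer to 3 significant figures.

10.6

First-failure rate Σλ = 1/19.8 + 1/22.7 = 0.0945579.
By memorylessness the expected residual is 1/Σλ = 10.5755 khours, regardless of the 3.8 already elapsed.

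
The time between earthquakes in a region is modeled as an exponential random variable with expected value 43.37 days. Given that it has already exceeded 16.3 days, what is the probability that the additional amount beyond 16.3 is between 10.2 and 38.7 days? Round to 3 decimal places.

0.381

The rate is λ = 1/43.37 = 0.0230574 per day.
Memoryless: the residual past 16.3 is again Exp(λ).
P(10.2 < residual < 38.7) = e^(−λ·10.2) − e^(−λ·38.7) = 0.79042 − 0.40970 ≈ 0.381.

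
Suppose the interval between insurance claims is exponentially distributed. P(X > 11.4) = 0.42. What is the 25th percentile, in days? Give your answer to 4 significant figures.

3.780

e^(−λ·11.4) = 0.42 ⇒ λ = −ln(0.42)/11.4 = 0.0760965.
25th percentile: 1 − e^(−λt) = 0.25, t = −ln(0.75)/λ = 3.78049 days.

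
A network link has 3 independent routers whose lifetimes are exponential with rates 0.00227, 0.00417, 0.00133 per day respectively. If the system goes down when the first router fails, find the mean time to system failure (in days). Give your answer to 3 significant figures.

129

The time to first failure is exponential with rate Σλ = 0.00227 + 0.00417 + 0.00133 = 0.00777.
E[min] = 1/Σλ = 1/0.00777 = 128.7 days.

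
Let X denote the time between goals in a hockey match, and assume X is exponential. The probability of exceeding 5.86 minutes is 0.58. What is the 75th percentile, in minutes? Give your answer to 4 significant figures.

14.91

e^(−λ·5.86) = 0.58 ⇒ λ = −ln(0.58)/5.86 = 0.0929569.
75th percentile: 1 − e^(−λt) = 0.75, t = −ln(0.25)/λ = 14.9133 minutes.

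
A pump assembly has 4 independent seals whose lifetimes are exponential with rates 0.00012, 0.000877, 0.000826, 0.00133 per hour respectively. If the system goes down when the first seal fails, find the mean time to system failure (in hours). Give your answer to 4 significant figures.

317.2

The time to first failure is exponential with rate Σλ = 0.00012 + 0.000877 + 0.000826 + 0.00133 = 0.003153.
E[min] = 1/Σλ = 1/0.003153 = 317.158 hours.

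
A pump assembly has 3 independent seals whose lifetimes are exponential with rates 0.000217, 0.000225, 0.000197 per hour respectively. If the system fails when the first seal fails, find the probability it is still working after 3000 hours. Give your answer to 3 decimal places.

0.147

The time to first failure is exponential with rate Σλ = 0.000217 + 0.000225 + 0.000197 = 0.000639.
P(min > 3000) = e^(−0.000639·3000) = e^(−1.917) ≈ 0.147.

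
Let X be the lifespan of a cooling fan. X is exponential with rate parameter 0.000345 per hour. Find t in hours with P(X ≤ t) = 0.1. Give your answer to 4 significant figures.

305.4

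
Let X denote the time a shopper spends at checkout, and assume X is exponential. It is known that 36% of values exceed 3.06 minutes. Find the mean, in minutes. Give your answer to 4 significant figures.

e^(−λ·3.06) = 0.36 ⇒ λ = −ln(0.36)/3.06 = 0.333873.
Mean = 1/λ = 2.99515 minutes.

2.995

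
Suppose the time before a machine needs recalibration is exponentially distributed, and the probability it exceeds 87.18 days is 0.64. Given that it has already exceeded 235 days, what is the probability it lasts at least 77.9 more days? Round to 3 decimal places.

0.671

From e^(−λ·87.18) = 0.64, λ = −ln(0.64)/87.18 = 0.00511915.
Memoryless: P(X > 235+77.9 | X > 235) = P(X > 77.9) = e^(−0.00511915·77.9) ≈ 0.671.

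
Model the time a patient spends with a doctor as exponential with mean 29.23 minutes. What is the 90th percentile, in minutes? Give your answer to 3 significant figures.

67.3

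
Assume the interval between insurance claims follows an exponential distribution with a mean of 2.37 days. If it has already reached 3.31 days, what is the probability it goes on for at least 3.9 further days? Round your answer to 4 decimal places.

The rate is λ = 1/2.37 = 0.421941 per day.
P(X > s+t | X > s) = e^(−λ(s+t))/e^(−λs) = e^(−λt), independent of s = 3.31.
P(X > 3.9) = e^(−1.6456) ≈ 0.1929.

0.1929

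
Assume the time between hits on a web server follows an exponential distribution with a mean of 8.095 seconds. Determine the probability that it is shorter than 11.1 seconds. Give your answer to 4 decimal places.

0.7462

The rate is λ = 1/8.095 = 0.123533 per second.
P(X ≤ 11.1) = 1 − e^(−λ·11.1) = 1 − e^(−1.3712) ≈ 0.7462.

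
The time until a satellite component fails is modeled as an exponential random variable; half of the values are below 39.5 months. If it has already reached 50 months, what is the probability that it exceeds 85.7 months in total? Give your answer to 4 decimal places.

0.5345

For an exponential, median = ln(2)/λ, so λ = ln 2 / 39.5 = 0.017548 per month.
The exponential is memoryless, so the remaining time is again Exp(λ): the condition X > 50 is irrelevant.
P(X > 35.7) = e^(−0.62646) ≈ 0.5345.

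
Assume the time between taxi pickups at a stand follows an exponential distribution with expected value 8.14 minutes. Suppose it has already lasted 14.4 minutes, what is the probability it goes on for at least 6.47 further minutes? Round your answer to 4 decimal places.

The rate is λ = 1/8.14 = 0.12285 per minute.
The exponential is memoryless, so the remaining time is again Exp(λ): the condition X > 14.4 is irrelevant.
P(X > 6.47) = e^(−0.79484) ≈ 0.4517.

0.4517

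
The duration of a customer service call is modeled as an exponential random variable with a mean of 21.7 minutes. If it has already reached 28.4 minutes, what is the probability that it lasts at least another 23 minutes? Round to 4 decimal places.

The rate is λ = 1/21.7 = 0.0460829 per minute.
By the memoryless property, P(X > 28.4+23 | X > 28.4) = P(X > 23).
P(X > 23) = e^(−1.0599) ≈ 0.3465.

0.3465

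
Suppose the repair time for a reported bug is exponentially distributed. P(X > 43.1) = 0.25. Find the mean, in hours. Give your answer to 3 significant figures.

31.1

e^(−λ·43.1) = 0.25 ⇒ λ = −ln(0.25)/43.1 = 0.0321646.
Mean = 1/λ = 31.0901 hours.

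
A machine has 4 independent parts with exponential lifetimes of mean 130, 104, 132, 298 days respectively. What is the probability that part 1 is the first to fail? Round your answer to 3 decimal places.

Rates: λ_i = 1/mean_i → 0.00769231, 0.00961538, 0.00757576, 0.0033557; Σλ = 0.0282392.
P(part 1 first) = λ_1/Σλ = 0.00769231/0.0282392 ≈ 0.272.

0.272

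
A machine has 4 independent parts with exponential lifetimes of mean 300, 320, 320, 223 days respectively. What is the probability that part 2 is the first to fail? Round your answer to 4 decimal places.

0.2221

Rates: λ_i = 1/mean_i → 0.00333333, 0.003125, 0.003125, 0.0044843; Σλ = 0.0140676.
P(part 2 first) = λ_2/Σλ = 0.003125/0.0140676 ≈ 0.2221.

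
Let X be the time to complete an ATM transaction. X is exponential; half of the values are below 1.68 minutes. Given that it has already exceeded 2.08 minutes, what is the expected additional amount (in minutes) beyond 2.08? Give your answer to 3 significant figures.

For an exponential, median = ln(2)/λ, so λ = ln 2 / 1.68 = 0.412588 per minute.
By memorylessness, the remaining amount past any threshold is again Exp(λ) with mean 1/λ = 2.42373 minutes.

2.42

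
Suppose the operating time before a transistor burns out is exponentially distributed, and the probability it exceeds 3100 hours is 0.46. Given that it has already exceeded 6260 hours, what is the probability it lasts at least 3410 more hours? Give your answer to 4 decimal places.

0.4256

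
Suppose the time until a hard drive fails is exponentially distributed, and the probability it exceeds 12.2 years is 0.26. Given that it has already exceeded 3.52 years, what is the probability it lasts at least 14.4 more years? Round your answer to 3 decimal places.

From e^(−λ·12.2) = 0.26, λ = −ln(0.26)/12.2 = 0.110416.
Memoryless: P(X > 3.52+14.4 | X > 3.52) = P(X > 14.4) = e^(−0.110416·14.4) ≈ 0.204.

0.204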